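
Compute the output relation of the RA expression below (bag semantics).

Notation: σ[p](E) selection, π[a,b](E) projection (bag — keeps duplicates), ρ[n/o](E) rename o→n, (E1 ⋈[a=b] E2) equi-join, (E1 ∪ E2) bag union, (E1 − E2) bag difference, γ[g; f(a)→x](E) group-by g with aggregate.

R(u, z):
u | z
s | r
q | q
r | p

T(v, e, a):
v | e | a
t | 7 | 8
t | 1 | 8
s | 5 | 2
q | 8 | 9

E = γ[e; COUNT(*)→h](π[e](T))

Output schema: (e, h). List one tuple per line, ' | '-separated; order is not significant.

Subexpression sizes:
  T → 4
  π[e](T) → 4
  γ[e; COUNT(*)→h](π[e](T)) → 4

== RESULT ==
e | h
1 | 1
5 | 1
7 | 1
8 | 1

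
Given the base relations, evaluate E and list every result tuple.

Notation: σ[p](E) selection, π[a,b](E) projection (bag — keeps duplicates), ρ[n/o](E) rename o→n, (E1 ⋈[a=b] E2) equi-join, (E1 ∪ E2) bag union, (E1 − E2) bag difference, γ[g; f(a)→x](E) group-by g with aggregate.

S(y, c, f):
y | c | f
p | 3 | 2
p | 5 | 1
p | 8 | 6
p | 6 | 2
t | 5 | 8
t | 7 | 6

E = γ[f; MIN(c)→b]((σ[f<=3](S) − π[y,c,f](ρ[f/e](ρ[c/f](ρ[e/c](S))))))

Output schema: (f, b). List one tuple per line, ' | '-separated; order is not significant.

Row counts bottom-up:
  S → 6
  σ[f<=3](S) → 3
  S → 6
  ρ[e/c](S) → 6
  ρ[c/f](ρ[e/c](S)) → 6
  ρ[f/e](ρ[c/f](ρ[e/c](S))) → 6
  π[y,c,f](ρ[f/e](ρ[c/f](ρ[e/c](S)))) → 6
  (σ[f<=3](S) − π[y,c,f](ρ[f/e](ρ[c/f](ρ[e/c](S))))) → 3
  γ[f; MIN(c)→b]((σ[f<=3](S) − π[y,c,f](ρ[f/e](ρ[c/f](ρ[e/c](S)))))) → 2

== RESULT ==
f | b
1 | 5
2 | 3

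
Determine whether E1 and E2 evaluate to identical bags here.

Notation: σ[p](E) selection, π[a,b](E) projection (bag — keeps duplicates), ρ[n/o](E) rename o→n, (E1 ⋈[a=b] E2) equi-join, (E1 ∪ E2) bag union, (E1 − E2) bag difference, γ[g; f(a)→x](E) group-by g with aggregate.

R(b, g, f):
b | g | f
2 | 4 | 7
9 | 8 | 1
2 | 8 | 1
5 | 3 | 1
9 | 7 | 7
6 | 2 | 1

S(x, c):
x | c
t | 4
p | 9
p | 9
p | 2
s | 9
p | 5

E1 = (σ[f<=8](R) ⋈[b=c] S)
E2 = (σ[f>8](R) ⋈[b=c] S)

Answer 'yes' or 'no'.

E1 stepwise |·|:
  R → 6
  σ[f<=8](R) → 6
  S → 6
  (σ[f<=8](R) ⋈[b=c] S) → 9
E2 stepwise |·|:
  R → 6
  σ[f>8](R) → 0
  S → 6
  (σ[f>8](R) ⋈[b=c] S) → 0

E1 result:
b | g | f | x | c
2 | 4 | 7 | p | 2
2 | 8 | 1 | p | 2
5 | 3 | 1 | p | 5
9 | 7 | 7 | p | 9
9 | 7 | 7 | p | 9
9 | 7 | 7 | s | 9
9 | 8 | 1 | p | 9
9 | 8 | 1 | p | 9
9 | 8 | 1 | s | 9
E2 result:
b | g | f | x | c
(0 rows)
Witness: (9, 8, 1, 'p', 9) appears 2× in E1 but 0× in E2.

no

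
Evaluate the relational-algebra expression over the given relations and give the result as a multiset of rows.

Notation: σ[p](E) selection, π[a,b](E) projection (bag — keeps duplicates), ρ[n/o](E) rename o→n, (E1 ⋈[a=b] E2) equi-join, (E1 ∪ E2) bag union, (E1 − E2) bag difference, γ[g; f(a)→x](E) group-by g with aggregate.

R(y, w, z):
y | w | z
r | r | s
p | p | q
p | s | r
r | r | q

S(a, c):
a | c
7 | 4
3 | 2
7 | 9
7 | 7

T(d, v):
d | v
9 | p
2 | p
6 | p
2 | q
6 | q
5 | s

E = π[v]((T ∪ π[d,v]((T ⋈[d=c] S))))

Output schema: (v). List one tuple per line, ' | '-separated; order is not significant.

Per-node cardinality:
  T → 6
  T → 6
  S → 4
  (T ⋈[d=c] S) → 3
  π[d,v]((T ⋈[d=c] S)) → 3
  (T ∪ π[d,v]((T ⋈[d=c] S))) → 9
  π[v]((T ∪ π[d,v]((T ⋈[d=c] S)))) → 9

== RESULT ==
v
p
p
p
p
p
q
q
q
s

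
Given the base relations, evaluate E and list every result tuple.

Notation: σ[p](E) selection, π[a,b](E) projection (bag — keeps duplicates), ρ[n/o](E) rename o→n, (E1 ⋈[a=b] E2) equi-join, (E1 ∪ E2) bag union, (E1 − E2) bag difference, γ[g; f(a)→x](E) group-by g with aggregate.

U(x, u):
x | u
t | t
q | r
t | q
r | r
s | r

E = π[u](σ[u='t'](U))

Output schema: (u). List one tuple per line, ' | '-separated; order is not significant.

Per-node cardinality:
  U → 5
  σ[u='t'](U) → 1
  π[u](σ[u='t'](U)) → 1

== RESULT ==
u
t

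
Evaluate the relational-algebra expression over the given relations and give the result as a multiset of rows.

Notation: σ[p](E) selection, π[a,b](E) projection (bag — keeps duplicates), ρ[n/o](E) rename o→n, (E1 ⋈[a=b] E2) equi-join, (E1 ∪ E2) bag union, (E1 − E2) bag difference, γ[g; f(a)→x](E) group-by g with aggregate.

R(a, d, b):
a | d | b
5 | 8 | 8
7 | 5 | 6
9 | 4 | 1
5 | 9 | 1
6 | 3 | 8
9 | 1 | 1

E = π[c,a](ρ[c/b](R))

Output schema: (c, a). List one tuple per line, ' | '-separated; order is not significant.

Row counts bottom-up:
  R → 6
  ρ[c/b](R) → 6
  π[c,a](ρ[c/b](R)) → 6

== RESULT ==
c | a
1 | 5
1 | 9
1 | 9
6 | 7
8 | 5
8 | 6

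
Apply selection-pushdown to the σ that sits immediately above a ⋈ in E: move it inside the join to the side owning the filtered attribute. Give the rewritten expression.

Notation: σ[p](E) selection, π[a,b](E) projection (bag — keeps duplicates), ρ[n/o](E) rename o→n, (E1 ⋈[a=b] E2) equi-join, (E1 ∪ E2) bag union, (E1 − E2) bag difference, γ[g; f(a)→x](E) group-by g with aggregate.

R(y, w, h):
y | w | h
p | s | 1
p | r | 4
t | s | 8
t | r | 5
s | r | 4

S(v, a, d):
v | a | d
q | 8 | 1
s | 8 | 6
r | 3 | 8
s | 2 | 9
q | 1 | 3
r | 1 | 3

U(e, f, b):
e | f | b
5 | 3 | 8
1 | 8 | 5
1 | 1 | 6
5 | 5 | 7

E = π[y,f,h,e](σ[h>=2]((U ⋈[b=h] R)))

σ filters on h, owned by the right side.
E' = π[y,f,h,e]((U ⋈[b=h] σ[h>=2](R)))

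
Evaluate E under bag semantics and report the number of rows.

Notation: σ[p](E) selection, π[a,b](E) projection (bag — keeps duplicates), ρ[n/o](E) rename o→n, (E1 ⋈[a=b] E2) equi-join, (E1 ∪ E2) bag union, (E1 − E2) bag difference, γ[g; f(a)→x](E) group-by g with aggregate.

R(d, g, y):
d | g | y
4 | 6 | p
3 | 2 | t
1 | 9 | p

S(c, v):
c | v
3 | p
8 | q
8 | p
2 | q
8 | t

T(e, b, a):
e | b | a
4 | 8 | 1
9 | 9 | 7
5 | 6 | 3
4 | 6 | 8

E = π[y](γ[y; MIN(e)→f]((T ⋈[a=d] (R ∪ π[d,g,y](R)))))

Subexpression sizes:
  T → 4
  R → 3
  R → 3
  π[d,g,y](R) → 3
  (R ∪ π[d,g,y](R)) → 6
  (T ⋈[a=d] (R ∪ π[d,g,y](R))) → 4
  γ[y; MIN(e)→f]((T ⋈[a=d] (R ∪ π[d,g,y](R)))) → 2
  π[y](γ[y; MIN(e)→f]((T ⋈[a=d] (R ∪ π[d,g,y](R))))) → 2

|E| = 2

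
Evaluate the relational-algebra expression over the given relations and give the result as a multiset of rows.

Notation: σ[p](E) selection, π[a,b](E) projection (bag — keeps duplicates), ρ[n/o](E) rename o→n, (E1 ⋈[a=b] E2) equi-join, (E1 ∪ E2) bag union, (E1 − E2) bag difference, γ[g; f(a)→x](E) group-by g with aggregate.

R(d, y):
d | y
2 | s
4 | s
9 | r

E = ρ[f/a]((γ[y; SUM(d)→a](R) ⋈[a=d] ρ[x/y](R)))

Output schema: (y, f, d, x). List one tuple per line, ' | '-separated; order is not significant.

Subexpression sizes:
  R → 3
  γ[y; SUM(d)→a](R) → 2
  R → 3
  ρ[x/y](R) → 3
  (γ[y; SUM(d)→a](R) ⋈[a=d] ρ[x/y](R)) → 1
  ρ[f/a]((γ[y; SUM(d)→a](R) ⋈[a=d] ρ[x/y](R))) → 1

== RESULT ==
y | f | d | x
r | 9 | 9 | r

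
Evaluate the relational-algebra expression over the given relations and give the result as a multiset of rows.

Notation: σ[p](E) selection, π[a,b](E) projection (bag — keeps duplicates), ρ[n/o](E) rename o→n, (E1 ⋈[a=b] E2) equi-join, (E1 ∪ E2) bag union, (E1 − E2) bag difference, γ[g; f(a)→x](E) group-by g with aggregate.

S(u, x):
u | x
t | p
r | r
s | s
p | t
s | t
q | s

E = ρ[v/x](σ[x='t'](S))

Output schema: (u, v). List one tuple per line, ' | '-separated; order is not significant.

Per-node cardinality:
  S → 6
  σ[x='t'](S) → 2
  ρ[v/x](σ[x='t'](S)) → 2

== RESULT ==
u | v
p | t
s | t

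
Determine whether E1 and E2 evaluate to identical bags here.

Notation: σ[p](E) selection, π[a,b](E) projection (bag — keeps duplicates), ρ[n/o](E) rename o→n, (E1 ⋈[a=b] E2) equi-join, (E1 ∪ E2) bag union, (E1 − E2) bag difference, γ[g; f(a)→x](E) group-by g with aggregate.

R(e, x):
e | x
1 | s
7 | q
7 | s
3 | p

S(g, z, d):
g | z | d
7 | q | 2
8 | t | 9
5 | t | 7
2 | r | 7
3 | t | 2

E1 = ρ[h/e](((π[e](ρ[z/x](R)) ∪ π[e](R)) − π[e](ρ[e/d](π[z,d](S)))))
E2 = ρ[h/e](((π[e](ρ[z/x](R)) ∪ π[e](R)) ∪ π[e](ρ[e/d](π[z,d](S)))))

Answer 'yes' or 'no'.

E1 stepwise |·|:
  R → 4
  ρ[z/x](R) → 4
  π[e](ρ[z/x](R)) → 4
  R → 4
  π[e](R) → 4
  (π[e](ρ[z/x](R)) ∪ π[e](R)) → 8
  S → 5
  π[z,d](S) → 5
  ρ[e/d](π[z,d](S)) → 5
  π[e](ρ[e/d](π[z,d](S))) → 5
  ((π[e](ρ[z/x](R)) ∪ π[e](R)) − π[e](ρ[e/d](π[z,d](S)))) → 6
  ρ[h/e](((π[e](ρ[z/x](R)) ∪ π[e](R)) − π[e](ρ[e/d](π[z,d](S))))) → 6
E2 stepwise |·|:
  R → 4
  ρ[z/x](R) → 4
  π[e](ρ[z/x](R)) → 4
  R → 4
  π[e](R) → 4
  (π[e](ρ[z/x](R)) ∪ π[e](R)) → 8
  S → 5
  π[z,d](S) → 5
  ρ[e/d](π[z,d](S)) → 5
  π[e](ρ[e/d](π[z,d](S))) → 5
  ((π[e](ρ[z/x](R)) ∪ π[e](R)) ∪ π[e](ρ[e/d](π[z,d](S)))) → 13
  ρ[h/e](((π[e](ρ[z/x](R)) ∪ π[e](R)) ∪ π[e](ρ[e/d](π[z,d](S))))) → 13

E1 result:
h
1
1
3
3
7
7
E2 result:
h
1
1
2
2
3
3
7
7
7
7
7
7
9
Witness: (2,) appears 0× in E1 but 2× in E2.

no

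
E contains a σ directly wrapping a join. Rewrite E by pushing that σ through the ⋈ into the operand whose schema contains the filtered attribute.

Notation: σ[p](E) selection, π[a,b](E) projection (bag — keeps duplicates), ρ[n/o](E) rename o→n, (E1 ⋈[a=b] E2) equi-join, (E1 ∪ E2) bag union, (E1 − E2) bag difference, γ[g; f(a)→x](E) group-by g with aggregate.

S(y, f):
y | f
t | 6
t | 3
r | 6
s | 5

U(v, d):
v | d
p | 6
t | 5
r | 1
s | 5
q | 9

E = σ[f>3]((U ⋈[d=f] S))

σ filters on f, owned by the right side.
E' = (U ⋈[d=f] σ[f>3](S))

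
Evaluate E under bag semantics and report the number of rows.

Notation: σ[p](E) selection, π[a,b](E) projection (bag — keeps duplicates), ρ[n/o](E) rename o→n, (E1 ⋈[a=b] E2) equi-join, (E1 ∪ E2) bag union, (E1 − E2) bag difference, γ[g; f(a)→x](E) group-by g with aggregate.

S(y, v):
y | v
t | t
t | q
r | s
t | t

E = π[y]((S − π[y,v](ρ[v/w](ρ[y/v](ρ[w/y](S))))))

Stepwise |·|:
  S → 4
  S → 4
  ρ[w/y](S) → 4
  ρ[y/v](ρ[w/y](S)) → 4
  ρ[v/w](ρ[y/v](ρ[w/y](S))) → 4
  π[y,v](ρ[v/w](ρ[y/v](ρ[w/y](S)))) → 4
  (S − π[y,v](ρ[v/w](ρ[y/v](ρ[w/y](S))))) → 2
  π[y]((S − π[y,v](ρ[v/w](ρ[y/v](ρ[w/y](S)))))) → 2

|E| = 2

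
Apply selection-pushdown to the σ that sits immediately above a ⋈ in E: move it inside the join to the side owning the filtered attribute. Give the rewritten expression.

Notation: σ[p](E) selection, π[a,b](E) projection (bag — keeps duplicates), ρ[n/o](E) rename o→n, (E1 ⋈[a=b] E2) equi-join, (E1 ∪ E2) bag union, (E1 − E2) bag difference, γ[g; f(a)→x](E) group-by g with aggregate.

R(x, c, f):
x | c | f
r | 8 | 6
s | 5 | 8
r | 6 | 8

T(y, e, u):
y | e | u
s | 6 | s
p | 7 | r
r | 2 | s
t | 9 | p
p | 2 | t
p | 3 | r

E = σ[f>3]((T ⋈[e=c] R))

σ filters on f, owned by the right side.
E' = (T ⋈[e=c] σ[f>3](R))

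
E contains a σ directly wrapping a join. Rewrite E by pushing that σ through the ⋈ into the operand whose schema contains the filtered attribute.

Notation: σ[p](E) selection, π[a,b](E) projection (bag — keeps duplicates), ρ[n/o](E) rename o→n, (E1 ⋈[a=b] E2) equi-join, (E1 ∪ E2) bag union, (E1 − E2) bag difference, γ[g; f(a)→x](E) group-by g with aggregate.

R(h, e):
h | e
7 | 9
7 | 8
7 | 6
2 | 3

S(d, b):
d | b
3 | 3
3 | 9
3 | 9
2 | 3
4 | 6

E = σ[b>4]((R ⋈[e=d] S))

σ filters on b, owned by the right side.
E' = (R ⋈[e=d] σ[b>4](S))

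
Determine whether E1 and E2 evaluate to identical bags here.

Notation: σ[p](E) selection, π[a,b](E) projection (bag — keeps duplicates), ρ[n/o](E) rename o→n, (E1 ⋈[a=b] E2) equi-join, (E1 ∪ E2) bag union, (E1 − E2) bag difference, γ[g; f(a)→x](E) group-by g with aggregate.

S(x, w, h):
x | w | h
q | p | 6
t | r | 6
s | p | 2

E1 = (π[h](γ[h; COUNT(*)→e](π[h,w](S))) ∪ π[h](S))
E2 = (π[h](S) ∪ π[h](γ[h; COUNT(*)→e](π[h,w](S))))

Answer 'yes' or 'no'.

E1 per-node cardinality:
  S → 3
  π[h,w](S) → 3
  γ[h; COUNT(*)→e](π[h,w](S)) → 2
  π[h](γ[h; COUNT(*)→e](π[h,w](S))) → 2
  S → 3
  π[h](S) → 3
  (π[h](γ[h; COUNT(*)→e](π[h,w](S))) ∪ π[h](S)) → 5
E2 per-node cardinality:
  S → 3
  π[h](S) → 3
  S → 3
  π[h,w](S) → 3
  γ[h; COUNT(*)→e](π[h,w](S)) → 2
  π[h](γ[h; COUNT(*)→e](π[h,w](S))) → 2
  (π[h](S) ∪ π[h](γ[h; COUNT(*)→e](π[h,w](S)))) → 5

E1 and E2 produce the same multiset:
h
2
2
6
6
6

yes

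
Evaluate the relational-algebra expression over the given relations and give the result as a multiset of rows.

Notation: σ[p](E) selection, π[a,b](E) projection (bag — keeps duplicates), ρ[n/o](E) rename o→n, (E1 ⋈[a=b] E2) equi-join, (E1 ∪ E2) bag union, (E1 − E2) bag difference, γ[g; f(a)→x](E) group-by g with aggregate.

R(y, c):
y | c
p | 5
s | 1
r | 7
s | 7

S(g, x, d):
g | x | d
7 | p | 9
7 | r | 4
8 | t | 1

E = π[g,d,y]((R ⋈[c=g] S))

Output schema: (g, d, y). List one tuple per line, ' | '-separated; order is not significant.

Row counts bottom-up:
  R → 4
  S → 3
  (R ⋈[c=g] S) → 4
  π[g,d,y]((R ⋈[c=g] S)) → 4

== RESULT ==
g | d | y
7 | 4 | r
7 | 4 | s
7 | 9 | r
7 | 9 | s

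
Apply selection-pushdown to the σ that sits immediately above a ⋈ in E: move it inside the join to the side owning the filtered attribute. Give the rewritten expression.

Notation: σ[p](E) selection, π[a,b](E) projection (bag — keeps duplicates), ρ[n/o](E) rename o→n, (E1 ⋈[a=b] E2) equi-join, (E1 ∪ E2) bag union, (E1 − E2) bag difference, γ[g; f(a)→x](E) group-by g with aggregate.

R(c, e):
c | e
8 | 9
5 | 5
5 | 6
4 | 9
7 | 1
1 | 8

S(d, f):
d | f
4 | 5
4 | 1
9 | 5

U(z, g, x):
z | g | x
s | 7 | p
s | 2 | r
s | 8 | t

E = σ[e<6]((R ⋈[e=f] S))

σ filters on e, owned by the left side.
E' = (σ[e<6](R) ⋈[e=f] S)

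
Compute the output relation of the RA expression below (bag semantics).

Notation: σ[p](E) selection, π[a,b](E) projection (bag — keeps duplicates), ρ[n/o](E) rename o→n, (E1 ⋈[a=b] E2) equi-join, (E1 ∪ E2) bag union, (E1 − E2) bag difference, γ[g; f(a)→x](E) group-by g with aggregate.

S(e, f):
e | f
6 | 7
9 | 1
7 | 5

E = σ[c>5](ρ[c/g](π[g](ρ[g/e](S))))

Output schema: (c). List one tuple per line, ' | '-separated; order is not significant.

Per-node cardinality:
  S → 3
  ρ[g/e](S) → 3
  π[g](ρ[g/e](S)) → 3
  ρ[c/g](π[g](ρ[g/e](S))) → 3
  σ[c>5](ρ[c/g](π[g](ρ[g/e](S)))) → 3

== RESULT ==
c
6
7
9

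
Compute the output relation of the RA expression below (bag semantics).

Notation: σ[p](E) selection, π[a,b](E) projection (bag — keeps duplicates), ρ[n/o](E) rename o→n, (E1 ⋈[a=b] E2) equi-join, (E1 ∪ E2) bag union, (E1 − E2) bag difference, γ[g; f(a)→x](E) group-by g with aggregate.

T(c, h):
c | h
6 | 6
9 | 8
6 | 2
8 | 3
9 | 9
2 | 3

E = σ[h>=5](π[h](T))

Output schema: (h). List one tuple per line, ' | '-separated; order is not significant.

Per-node cardinality:
  T → 6
  π[h](T) → 6
  σ[h>=5](π[h](T)) → 3

== RESULT ==
h
6
8
9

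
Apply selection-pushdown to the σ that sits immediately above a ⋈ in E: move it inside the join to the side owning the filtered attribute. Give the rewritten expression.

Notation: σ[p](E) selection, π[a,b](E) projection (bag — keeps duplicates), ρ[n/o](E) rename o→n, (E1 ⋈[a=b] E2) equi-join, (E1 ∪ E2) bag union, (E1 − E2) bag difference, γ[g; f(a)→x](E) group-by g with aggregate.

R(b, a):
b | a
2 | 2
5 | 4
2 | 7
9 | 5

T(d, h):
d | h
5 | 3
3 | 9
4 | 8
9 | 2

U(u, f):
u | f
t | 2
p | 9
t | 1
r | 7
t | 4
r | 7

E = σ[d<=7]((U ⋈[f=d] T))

σ filters on d, owned by the right side.
E' = (U ⋈[f=d] σ[d<=7](T))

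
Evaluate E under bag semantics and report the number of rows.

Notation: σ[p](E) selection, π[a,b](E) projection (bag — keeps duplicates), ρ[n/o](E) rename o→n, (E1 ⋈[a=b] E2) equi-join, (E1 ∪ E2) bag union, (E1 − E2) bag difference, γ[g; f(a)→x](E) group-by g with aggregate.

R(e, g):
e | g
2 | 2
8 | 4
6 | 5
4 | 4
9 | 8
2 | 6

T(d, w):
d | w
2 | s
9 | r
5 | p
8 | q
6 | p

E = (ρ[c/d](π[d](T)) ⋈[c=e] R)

Per-node cardinality:
  T → 5
  π[d](T) → 5
  ρ[c/d](π[d](T)) → 5
  R → 6
  (ρ[c/d](π[d](T)) ⋈[c=e] R) → 5

|E| = 5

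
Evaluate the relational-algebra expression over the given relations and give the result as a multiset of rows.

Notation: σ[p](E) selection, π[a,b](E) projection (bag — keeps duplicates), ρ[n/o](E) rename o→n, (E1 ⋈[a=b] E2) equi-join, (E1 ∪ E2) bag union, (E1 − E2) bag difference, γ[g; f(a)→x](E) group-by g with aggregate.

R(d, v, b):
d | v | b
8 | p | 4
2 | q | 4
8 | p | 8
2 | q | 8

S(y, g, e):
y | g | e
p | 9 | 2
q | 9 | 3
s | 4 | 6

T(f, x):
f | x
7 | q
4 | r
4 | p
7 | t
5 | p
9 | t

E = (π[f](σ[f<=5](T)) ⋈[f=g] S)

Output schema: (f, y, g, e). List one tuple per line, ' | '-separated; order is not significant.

Subexpression sizes:
  T → 6
  σ[f<=5](T) → 3
  π[f](σ[f<=5](T)) → 3
  S → 3
  (π[f](σ[f<=5](T)) ⋈[f=g] S) → 2

== RESULT ==
f | y | g | e
4 | s | 4 | 6
4 | s | 4 | 6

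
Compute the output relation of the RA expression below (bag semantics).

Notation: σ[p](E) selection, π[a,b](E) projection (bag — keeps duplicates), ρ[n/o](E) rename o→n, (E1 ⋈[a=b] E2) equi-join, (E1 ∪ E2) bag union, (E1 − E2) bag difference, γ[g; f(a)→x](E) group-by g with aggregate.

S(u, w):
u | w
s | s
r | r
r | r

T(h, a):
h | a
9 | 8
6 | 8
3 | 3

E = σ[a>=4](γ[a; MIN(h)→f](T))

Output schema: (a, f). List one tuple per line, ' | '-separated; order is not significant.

Subexpression sizes:
  T → 3
  γ[a; MIN(h)→f](T) → 2
  σ[a>=4](γ[a; MIN(h)→f](T)) → 1

== RESULT ==
a | f
8 | 6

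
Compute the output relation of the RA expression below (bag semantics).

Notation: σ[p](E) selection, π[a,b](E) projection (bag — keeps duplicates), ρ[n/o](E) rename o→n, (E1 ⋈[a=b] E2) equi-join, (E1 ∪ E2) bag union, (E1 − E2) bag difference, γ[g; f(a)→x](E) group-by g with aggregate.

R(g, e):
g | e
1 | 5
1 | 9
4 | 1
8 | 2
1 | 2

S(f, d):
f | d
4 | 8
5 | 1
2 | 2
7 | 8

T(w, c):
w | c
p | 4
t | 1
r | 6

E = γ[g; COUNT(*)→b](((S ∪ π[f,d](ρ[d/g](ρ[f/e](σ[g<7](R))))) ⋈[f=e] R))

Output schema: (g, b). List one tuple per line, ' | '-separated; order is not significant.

Stepwise |·|:
  S → 4
  R → 5
  σ[g<7](R) → 4
  ρ[f/e](σ[g<7](R)) → 4
  ρ[d/g](ρ[f/e](σ[g<7](R))) → 4
  π[f,d](ρ[d/g](ρ[f/e](σ[g<7](R)))) → 4
  (S ∪ π[f,d](ρ[d/g](ρ[f/e](σ[g<7](R))))) → 8
  R → 5
  ((S ∪ π[f,d](ρ[d/g](ρ[f/e](σ[g<7](R))))) ⋈[f=e] R) → 8
  γ[g; COUNT(*)→b](((S ∪ π[f,d](ρ[d/g](ρ[f/e](σ[g<7](R))))) ⋈[f=e] R)) → 3

== RESULT ==
g | b
1 | 5
4 | 1
8 | 2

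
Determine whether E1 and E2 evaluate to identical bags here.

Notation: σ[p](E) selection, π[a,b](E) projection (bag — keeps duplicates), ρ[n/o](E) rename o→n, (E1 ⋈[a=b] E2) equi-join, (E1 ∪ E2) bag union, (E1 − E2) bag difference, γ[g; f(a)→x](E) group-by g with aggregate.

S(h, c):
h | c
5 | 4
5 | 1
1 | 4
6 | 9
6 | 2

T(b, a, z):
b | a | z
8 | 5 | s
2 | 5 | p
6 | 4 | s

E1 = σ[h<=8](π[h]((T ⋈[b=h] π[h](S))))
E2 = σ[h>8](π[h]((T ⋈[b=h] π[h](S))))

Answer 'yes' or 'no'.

E1 row counts bottom-up:
  T → 3
  S → 5
  π[h](S) → 5
  (T ⋈[b=h] π[h](S)) → 2
  π[h]((T ⋈[b=h] π[h](S))) → 2
  σ[h<=8](π[h]((T ⋈[b=h] π[h](S)))) → 2
E2 row counts bottom-up:
  T → 3
  S → 5
  π[h](S) → 5
  (T ⋈[b=h] π[h](S)) → 2
  π[h]((T ⋈[b=h] π[h](S))) → 2
  σ[h>8](π[h]((T ⋈[b=h] π[h](S)))) → 0

E1 result:
h
6
6
E2 result:
h
(0 rows)
Witness: (6,) appears 2× in E1 but 0× in E2.

no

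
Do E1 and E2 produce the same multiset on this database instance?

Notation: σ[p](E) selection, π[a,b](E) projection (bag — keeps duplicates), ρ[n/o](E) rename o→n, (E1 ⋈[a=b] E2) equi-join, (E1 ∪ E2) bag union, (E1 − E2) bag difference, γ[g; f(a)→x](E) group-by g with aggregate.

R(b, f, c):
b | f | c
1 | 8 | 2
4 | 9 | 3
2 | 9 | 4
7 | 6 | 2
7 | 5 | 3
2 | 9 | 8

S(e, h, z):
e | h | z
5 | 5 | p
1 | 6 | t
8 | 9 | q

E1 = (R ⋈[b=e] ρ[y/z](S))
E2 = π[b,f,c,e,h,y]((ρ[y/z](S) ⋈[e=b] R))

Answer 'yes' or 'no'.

E1 row counts bottom-up:
  R → 6
  S → 3
  ρ[y/z](S) → 3
  (R ⋈[b=e] ρ[y/z](S)) → 1
E2 row counts bottom-up:
  S → 3
  ρ[y/z](S) → 3
  R → 6
  (ρ[y/z](S) ⋈[e=b] R) → 1
  π[b,f,c,e,h,y]((ρ[y/z](S) ⋈[e=b] R)) → 1

E1 and E2 produce the same multiset:
b | f | c | e | h | y
1 | 8 | 2 | 1 | 6 | t

yes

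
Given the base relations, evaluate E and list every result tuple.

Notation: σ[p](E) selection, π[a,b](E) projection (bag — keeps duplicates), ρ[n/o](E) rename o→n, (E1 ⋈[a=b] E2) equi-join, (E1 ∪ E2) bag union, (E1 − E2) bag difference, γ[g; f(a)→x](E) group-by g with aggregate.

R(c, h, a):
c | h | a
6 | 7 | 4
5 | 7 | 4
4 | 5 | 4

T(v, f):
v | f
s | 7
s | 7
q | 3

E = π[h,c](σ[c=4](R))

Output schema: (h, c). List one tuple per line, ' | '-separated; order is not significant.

Stepwise |·|:
  R → 3
  σ[c=4](R) → 1
  π[h,c](σ[c=4](R)) → 1

== RESULT ==
h | c
5 | 4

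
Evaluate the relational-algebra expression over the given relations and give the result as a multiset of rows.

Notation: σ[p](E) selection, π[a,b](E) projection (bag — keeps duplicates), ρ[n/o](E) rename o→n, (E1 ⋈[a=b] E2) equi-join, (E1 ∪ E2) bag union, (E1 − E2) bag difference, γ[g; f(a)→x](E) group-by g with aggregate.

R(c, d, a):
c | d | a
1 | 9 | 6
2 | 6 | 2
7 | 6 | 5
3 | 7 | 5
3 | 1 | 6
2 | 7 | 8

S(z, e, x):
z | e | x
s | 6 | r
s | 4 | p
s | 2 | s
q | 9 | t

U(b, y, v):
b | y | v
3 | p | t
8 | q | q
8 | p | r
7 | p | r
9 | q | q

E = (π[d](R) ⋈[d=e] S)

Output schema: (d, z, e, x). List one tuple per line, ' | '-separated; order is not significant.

Row counts bottom-up:
  R → 6
  π[d](R) → 6
  S → 4
  (π[d](R) ⋈[d=e] S) → 3

== RESULT ==
d | z | e | x
6 | s | 6 | r
6 | s | 6 | r
9 | q | 9 | t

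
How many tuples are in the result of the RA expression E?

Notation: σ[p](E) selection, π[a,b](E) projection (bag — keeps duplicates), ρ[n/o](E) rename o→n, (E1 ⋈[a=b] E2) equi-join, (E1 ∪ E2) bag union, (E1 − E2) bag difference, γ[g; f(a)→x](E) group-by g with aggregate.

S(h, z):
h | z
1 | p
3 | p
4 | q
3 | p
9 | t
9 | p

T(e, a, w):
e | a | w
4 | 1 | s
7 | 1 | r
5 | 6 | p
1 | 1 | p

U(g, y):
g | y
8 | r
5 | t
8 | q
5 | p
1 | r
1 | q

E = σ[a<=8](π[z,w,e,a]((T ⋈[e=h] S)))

Per-node cardinality:
  T → 4
  S → 6
  (T ⋈[e=h] S) → 2
  π[z,w,e,a]((T ⋈[e=h] S)) → 2
  σ[a<=8](π[z,w,e,a]((T ⋈[e=h] S))) → 2

|E| = 2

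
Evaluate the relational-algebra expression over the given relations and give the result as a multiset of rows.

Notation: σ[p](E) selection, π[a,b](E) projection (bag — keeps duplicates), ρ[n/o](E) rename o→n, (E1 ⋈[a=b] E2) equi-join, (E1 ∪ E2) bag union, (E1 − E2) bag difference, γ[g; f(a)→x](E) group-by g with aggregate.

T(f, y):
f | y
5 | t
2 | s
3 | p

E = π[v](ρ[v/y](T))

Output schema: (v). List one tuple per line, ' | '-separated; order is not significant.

Subexpression sizes:
  T → 3
  ρ[v/y](T) → 3
  π[v](ρ[v/y](T)) → 3

== RESULT ==
v
p
s
t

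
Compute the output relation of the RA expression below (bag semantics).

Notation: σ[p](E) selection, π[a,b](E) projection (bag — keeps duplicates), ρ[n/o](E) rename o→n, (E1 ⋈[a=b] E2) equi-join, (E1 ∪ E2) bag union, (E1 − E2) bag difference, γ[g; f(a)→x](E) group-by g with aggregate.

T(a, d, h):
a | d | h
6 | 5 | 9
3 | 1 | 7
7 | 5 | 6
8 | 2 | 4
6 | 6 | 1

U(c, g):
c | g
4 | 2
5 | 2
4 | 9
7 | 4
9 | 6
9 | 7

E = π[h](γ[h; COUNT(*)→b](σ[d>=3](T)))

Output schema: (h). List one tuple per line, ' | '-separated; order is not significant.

Stepwise |·|:
  T → 5
  σ[d>=3](T) → 3
  γ[h; COUNT(*)→b](σ[d>=3](T)) → 3
  π[h](γ[h; COUNT(*)→b](σ[d>=3](T))) → 3

== RESULT ==
h
1
6
9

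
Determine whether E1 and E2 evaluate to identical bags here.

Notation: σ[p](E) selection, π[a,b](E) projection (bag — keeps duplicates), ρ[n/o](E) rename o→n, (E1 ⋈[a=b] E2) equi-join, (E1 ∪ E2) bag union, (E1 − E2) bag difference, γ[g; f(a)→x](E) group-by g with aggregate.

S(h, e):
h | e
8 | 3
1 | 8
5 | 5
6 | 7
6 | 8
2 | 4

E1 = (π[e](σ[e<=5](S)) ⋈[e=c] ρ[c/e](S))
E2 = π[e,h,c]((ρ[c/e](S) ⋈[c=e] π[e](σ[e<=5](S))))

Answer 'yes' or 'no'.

E1 row counts bottom-up:
  S → 6
  σ[e<=5](S) → 3
  π[e](σ[e<=5](S)) → 3
  S → 6
  ρ[c/e](S) → 6
  (π[e](σ[e<=5](S)) ⋈[e=c] ρ[c/e](S)) → 3
E2 row counts bottom-up:
  S → 6
  ρ[c/e](S) → 6
  S → 6
  σ[e<=5](S) → 3
  π[e](σ[e<=5](S)) → 3
  (ρ[c/e](S) ⋈[c=e] π[e](σ[e<=5](S))) → 3
  π[e,h,c]((ρ[c/e](S) ⋈[c=e] π[e](σ[e<=5](S)))) → 3

E1 and E2 produce the same multiset:
e | h | c
3 | 8 | 3
4 | 2 | 4
5 | 5 | 5

yes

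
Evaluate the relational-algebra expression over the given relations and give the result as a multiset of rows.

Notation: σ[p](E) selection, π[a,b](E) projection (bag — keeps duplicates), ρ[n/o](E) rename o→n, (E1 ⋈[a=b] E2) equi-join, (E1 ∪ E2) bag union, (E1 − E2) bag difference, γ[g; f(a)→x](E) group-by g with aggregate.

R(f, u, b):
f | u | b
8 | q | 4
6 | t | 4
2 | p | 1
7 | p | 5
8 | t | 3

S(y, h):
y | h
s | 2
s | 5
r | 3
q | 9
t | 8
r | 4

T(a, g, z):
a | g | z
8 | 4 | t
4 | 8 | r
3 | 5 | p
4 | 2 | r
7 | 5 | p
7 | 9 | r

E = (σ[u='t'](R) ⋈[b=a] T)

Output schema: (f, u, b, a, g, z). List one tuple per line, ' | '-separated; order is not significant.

Subexpression sizes:
  R → 5
  σ[u='t'](R) → 2
  T → 6
  (σ[u='t'](R) ⋈[b=a] T) → 3

== RESULT ==
f | u | b | a | g | z
6 | t | 4 | 4 | 2 | r
6 | t | 4 | 4 | 8 | r
8 | t | 3 | 3 | 5 | p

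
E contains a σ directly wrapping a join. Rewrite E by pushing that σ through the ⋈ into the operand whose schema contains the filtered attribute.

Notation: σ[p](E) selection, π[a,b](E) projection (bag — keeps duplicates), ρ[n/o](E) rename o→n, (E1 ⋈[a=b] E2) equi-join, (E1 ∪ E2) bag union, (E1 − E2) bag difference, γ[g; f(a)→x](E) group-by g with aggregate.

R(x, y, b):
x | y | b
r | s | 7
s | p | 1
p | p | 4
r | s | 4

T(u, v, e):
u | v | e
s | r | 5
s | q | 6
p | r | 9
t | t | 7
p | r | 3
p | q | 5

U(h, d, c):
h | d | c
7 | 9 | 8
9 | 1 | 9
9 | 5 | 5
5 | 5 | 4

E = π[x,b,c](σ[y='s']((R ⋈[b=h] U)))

σ filters on y, owned by the left side.
E' = π[x,b,c]((σ[y='s'](R) ⋈[b=h] U))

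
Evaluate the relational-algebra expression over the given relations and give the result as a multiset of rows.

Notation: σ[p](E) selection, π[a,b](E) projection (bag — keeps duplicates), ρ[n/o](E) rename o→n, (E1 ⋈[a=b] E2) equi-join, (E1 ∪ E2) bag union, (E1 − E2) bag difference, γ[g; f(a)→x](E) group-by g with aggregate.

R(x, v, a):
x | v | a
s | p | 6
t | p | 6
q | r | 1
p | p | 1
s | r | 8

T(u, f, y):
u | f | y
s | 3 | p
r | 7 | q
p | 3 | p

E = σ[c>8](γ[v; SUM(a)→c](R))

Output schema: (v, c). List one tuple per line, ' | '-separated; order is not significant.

Subexpression sizes:
  R → 5
  γ[v; SUM(a)→c](R) → 2
  σ[c>8](γ[v; SUM(a)→c](R)) → 2

== RESULT ==
v | c
p | 13
r | 9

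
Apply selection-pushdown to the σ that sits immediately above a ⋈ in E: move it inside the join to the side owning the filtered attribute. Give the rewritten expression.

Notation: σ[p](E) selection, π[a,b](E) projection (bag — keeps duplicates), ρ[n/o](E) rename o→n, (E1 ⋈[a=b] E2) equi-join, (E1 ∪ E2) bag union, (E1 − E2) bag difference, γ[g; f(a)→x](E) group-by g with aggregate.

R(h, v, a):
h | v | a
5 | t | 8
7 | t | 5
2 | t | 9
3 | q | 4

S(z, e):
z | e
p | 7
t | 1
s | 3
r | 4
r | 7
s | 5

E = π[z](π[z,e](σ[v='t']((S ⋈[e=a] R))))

σ filters on v, owned by the right side.
E' = π[z](π[z,e]((S ⋈[e=a] σ[v='t'](R))))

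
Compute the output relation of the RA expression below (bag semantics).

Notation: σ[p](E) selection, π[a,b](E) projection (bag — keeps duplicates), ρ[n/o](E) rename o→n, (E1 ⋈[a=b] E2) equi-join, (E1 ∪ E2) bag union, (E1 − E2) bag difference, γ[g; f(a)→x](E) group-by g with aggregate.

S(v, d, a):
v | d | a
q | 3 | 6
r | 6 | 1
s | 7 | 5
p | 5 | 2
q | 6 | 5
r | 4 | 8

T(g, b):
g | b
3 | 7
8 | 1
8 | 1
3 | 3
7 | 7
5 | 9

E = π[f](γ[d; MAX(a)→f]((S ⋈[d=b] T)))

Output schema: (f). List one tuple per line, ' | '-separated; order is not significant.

Stepwise |·|:
  S → 6
  T → 6
  (S ⋈[d=b] T) → 3
  γ[d; MAX(a)→f]((S ⋈[d=b] T)) → 2
  π[f](γ[d; MAX(a)→f]((S ⋈[d=b] T))) → 2

== RESULT ==
f
5
6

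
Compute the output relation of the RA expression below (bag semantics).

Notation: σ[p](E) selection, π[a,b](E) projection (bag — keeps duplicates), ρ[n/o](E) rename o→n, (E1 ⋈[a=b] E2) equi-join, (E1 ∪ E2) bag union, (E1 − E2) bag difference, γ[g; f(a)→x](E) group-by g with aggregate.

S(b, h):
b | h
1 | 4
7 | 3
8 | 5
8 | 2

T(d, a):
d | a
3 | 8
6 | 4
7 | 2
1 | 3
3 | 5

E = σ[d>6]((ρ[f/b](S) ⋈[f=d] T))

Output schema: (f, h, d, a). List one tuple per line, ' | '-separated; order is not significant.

Per-node cardinality:
  S → 4
  ρ[f/b](S) → 4
  T → 5
  (ρ[f/b](S) ⋈[f=d] T) → 2
  σ[d>6]((ρ[f/b](S) ⋈[f=d] T)) → 1

== RESULT ==
f | h | d | a
7 | 3 | 7 | 2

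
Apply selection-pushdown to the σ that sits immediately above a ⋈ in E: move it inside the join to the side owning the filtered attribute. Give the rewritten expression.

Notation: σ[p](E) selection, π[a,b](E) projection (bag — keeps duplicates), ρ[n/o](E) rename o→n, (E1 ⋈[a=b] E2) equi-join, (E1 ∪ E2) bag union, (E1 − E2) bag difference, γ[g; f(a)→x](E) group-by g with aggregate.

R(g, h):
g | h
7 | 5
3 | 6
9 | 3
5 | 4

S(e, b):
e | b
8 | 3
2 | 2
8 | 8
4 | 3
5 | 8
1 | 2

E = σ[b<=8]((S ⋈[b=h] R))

σ filters on b, owned by the left side.
E' = (σ[b<=8](S) ⋈[b=h] R)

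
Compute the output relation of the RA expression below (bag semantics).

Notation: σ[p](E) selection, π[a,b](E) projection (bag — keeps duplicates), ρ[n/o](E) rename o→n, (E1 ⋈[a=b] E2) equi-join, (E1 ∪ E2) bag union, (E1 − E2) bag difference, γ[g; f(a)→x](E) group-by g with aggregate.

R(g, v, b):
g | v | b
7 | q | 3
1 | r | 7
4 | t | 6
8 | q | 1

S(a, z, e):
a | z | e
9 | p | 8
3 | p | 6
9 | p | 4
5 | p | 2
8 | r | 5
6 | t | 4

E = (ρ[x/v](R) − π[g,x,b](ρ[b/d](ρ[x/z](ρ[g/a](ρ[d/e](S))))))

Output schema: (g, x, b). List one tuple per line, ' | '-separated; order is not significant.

Per-node cardinality:
  R → 4
  ρ[x/v](R) → 4
  S → 6
  ρ[d/e](S) → 6
  ρ[g/a](ρ[d/e](S)) → 6
  ρ[x/z](ρ[g/a](ρ[d/e](S))) → 6
  ρ[b/d](ρ[x/z](ρ[g/a](ρ[d/e](S)))) → 6
  π[g,x,b](ρ[b/d](ρ[x/z](ρ[g/a](ρ[d/e](S))))) → 6
  (ρ[x/v](R) − π[g,x,b](ρ[b/d](ρ[x/z](ρ[g/a](ρ[d/e](S)))))) → 4

== RESULT ==
g | x | b
1 | r | 7
4 | t | 6
7 | q | 3
8 | q | 1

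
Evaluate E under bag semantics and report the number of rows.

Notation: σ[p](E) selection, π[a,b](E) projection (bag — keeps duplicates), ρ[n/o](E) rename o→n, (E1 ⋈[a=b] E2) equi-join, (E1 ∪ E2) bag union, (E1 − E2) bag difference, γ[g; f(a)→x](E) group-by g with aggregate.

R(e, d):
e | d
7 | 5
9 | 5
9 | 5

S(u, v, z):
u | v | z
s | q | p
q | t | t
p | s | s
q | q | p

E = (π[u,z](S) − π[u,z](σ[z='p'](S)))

Stepwise |·|:
  S → 4
  π[u,z](S) → 4
  S → 4
  σ[z='p'](S) → 2
  π[u,z](σ[z='p'](S)) → 2
  (π[u,z](S) − π[u,z](σ[z='p'](S))) → 2

|E| = 2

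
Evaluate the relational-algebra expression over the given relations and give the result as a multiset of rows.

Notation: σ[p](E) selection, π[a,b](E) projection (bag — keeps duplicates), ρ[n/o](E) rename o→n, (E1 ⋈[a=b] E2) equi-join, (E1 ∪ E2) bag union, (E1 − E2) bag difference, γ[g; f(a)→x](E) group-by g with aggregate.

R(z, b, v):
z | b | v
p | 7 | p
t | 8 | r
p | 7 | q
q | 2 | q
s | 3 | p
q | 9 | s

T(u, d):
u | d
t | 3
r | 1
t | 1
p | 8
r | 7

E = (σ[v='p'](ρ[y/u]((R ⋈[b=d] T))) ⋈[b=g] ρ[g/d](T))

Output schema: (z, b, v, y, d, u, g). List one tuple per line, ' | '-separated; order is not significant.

Subexpression sizes:
  R → 6
  T → 5
  (R ⋈[b=d] T) → 4
  ρ[y/u]((R ⋈[b=d] T)) → 4
  σ[v='p'](ρ[y/u]((R ⋈[b=d] T))) → 2
  T → 5
  ρ[g/d](T) → 5
  (σ[v='p'](ρ[y/u]((R ⋈[b=d] T))) ⋈[b=g] ρ[g/d](T)) → 2

== RESULT ==
z | b | v | y | d | u | g
p | 7 | p | r | 7 | r | 7
s | 3 | p | t | 3 | t | 3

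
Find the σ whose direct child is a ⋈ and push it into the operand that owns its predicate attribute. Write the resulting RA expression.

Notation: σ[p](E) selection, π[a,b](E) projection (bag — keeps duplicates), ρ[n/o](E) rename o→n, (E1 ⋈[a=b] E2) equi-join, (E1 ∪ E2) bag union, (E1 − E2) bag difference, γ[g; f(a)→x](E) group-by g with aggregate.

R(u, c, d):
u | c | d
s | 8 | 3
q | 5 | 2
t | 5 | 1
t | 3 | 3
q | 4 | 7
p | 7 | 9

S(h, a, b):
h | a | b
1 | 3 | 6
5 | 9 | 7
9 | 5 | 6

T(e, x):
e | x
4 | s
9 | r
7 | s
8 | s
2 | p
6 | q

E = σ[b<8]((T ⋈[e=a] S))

σ filters on b, owned by the right side.
E' = (T ⋈[e=a] σ[b<8](S))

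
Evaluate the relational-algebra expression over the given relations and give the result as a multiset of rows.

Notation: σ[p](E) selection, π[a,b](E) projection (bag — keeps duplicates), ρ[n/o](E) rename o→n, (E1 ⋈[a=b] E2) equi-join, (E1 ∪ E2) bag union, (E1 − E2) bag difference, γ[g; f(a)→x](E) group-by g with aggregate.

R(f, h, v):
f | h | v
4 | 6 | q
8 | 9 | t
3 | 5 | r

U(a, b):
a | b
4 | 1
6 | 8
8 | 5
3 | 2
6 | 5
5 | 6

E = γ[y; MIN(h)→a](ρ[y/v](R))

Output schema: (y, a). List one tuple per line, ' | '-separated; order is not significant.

Stepwise |·|:
  R → 3
  ρ[y/v](R) → 3
  γ[y; MIN(h)→a](ρ[y/v](R)) → 3

== RESULT ==
y | a
q | 6
r | 5
t | 9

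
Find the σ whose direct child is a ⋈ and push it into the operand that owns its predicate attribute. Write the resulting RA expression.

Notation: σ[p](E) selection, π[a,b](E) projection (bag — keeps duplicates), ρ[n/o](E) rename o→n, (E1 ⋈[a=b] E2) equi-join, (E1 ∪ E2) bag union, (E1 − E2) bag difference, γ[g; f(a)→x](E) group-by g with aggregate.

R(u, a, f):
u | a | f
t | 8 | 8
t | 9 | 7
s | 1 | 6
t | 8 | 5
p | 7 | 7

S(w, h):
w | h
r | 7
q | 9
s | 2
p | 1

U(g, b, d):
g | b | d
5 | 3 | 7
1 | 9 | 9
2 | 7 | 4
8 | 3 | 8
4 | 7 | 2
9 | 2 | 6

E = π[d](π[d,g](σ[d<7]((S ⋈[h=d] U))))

σ filters on d, owned by the right side.
E' = π[d](π[d,g]((S ⋈[h=d] σ[d<7](U))))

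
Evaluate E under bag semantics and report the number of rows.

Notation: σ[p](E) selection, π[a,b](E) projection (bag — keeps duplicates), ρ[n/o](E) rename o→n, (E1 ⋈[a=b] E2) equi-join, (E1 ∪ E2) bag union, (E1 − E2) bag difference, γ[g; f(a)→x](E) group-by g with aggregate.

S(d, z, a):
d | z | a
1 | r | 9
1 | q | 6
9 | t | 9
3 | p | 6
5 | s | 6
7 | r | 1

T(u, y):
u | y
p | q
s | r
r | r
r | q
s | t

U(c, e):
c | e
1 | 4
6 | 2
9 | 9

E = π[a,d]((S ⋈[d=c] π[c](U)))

Row counts bottom-up:
  S → 6
  U → 3
  π[c](U) → 3
  (S ⋈[d=c] π[c](U)) → 3
  π[a,d]((S ⋈[d=c] π[c](U))) → 3

|E| = 3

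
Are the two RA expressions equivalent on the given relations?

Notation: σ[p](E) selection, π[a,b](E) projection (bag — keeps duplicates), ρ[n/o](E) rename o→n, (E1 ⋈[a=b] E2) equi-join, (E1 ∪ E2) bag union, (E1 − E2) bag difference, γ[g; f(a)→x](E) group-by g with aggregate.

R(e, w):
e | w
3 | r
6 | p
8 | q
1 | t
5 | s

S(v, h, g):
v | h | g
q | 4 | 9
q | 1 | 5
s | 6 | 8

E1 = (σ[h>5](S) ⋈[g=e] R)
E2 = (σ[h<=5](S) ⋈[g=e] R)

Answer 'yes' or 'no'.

E1 row counts bottom-up:
  S → 3
  σ[h>5](S) → 1
  R → 5
  (σ[h>5](S) ⋈[g=e] R) → 1
E2 row counts bottom-up:
  S → 3
  σ[h<=5](S) → 2
  R → 5
  (σ[h<=5](S) ⋈[g=e] R) → 1

E1 result:
v | h | g | e | w
s | 6 | 8 | 8 | q
E2 result:
v | h | g | e | w
q | 1 | 5 | 5 | s
Witness: ('q', 1, 5, 5, 's') appears 0× in E1 but 1× in E2.

no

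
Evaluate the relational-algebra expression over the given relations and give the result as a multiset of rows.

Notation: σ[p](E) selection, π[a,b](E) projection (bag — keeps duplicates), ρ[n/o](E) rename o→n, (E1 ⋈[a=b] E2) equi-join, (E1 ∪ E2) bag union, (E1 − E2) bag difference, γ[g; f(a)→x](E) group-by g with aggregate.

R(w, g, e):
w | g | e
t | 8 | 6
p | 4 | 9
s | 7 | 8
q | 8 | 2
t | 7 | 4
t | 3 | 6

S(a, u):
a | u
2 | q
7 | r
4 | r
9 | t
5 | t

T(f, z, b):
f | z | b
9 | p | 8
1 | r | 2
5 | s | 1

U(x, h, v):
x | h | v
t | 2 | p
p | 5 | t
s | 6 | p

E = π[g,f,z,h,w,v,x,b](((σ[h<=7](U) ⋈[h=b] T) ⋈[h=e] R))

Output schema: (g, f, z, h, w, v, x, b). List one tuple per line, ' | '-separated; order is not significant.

Per-node cardinality:
  U → 3
  σ[h<=7](U) → 3
  T → 3
  (σ[h<=7](U) ⋈[h=b] T) → 1
  R → 6
  ((σ[h<=7](U) ⋈[h=b] T) ⋈[h=e] R) → 1
  π[g,f,z,h,w,v,x,b](((σ[h<=7](U) ⋈[h=b] T) ⋈[h=e] R)) → 1

== RESULT ==
g | f | z | h | w | v | x | b
8 | 1 | r | 2 | q | p | t | 2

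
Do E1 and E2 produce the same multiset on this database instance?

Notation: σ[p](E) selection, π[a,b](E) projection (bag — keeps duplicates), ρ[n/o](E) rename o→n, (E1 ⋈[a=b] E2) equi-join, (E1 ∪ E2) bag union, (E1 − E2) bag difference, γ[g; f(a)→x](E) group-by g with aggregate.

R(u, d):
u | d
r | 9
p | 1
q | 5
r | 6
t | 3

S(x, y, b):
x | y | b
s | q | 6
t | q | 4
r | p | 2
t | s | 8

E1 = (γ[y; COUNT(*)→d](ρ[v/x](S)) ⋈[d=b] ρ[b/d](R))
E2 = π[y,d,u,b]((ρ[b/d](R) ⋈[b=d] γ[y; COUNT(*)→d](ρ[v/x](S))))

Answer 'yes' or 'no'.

E1 stepwise |·|:
  S → 4
  ρ[v/x](S) → 4
  γ[y; COUNT(*)→d](ρ[v/x](S)) → 3
  R → 5
  ρ[b/d](R) → 5
  (γ[y; COUNT(*)→d](ρ[v/x](S)) ⋈[d=b] ρ[b/d](R)) → 2
E2 stepwise |·|:
  R → 5
  ρ[b/d](R) → 5
  S → 4
  ρ[v/x](S) → 4
  γ[y; COUNT(*)→d](ρ[v/x](S)) → 3
  (ρ[b/d](R) ⋈[b=d] γ[y; COUNT(*)→d](ρ[v/x](S))) → 2
  π[y,d,u,b]((ρ[b/d](R) ⋈[b=d] γ[y; COUNT(*)→d](ρ[v/x](S)))) → 2

E1 and E2 produce the same multiset:
y | d | u | b
p | 1 | p | 1
s | 1 | p | 1

yes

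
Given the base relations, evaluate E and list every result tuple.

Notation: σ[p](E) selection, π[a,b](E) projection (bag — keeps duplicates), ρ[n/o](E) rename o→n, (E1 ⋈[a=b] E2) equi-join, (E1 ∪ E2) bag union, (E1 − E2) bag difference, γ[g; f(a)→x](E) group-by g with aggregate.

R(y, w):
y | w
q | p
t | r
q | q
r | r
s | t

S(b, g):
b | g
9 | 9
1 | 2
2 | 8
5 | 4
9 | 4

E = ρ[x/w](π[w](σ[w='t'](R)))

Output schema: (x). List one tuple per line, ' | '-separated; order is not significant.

Row counts bottom-up:
  R → 5
  σ[w='t'](R) → 1
  π[w](σ[w='t'](R)) → 1
  ρ[x/w](π[w](σ[w='t'](R))) → 1

== RESULT ==
x
t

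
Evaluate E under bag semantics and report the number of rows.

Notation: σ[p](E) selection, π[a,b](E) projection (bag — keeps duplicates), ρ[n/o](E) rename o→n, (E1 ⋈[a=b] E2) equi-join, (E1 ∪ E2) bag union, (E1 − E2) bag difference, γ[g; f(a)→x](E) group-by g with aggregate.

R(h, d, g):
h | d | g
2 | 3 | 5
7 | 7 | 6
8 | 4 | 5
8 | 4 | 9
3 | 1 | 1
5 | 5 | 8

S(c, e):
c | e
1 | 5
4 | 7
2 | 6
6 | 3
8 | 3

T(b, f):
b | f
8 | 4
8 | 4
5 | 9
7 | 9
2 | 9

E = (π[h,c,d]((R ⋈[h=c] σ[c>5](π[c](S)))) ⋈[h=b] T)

Per-node cardinality:
  R → 6
  S → 5
  π[c](S) → 5
  σ[c>5](π[c](S)) → 2
  (R ⋈[h=c] σ[c>5](π[c](S))) → 2
  π[h,c,d]((R ⋈[h=c] σ[c>5](π[c](S)))) → 2
  T → 5
  (π[h,c,d]((R ⋈[h=c] σ[c>5](π[c](S)))) ⋈[h=b] T) → 4

|E| = 4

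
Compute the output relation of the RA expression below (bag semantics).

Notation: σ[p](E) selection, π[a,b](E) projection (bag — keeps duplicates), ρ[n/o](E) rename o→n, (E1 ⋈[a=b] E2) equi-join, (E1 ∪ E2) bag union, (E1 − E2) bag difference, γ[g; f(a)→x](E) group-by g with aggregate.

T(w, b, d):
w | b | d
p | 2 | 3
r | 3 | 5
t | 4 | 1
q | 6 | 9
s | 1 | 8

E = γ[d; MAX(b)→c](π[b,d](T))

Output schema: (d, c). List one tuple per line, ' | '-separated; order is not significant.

Subexpression sizes:
  T → 5
  π[b,d](T) → 5
  γ[d; MAX(b)→c](π[b,d](T)) → 5

== RESULT ==
d | c
1 | 4
3 | 2
5 | 3
8 | 1
9 | 6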